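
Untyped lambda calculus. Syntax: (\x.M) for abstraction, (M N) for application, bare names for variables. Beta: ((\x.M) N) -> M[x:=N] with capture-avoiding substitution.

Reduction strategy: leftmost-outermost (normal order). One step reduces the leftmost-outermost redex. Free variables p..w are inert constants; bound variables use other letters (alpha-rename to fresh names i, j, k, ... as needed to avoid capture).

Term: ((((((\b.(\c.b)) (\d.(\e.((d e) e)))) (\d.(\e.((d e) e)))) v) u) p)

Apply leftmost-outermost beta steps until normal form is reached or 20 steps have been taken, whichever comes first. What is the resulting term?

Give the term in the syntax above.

Step 0: ((((((\b.(\c.b)) (\d.(\e.((d e) e)))) (\d.(\e.((d e) e)))) v) u) p)
Step 1: (((((\c.(\d.(\e.((d e) e)))) (\d.(\e.((d e) e)))) v) u) p)
Step 2: ((((\d.(\e.((d e) e))) v) u) p)
Step 3: (((\e.((v e) e)) u) p)
Step 4: (((v u) u) p)

Answer: (((v u) u) p)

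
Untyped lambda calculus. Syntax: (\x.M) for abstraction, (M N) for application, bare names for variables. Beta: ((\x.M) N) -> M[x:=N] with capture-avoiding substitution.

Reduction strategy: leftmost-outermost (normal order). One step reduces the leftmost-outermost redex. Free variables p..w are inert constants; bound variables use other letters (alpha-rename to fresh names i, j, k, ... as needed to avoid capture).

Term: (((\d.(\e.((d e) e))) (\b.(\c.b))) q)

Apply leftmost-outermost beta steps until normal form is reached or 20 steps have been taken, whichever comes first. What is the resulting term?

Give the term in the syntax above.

Answer: q

Derivation:
Step 0: (((\d.(\e.((d e) e))) (\b.(\c.b))) q)
Step 1: ((\e.(((\b.(\c.b)) e) e)) q)
Step 2: (((\b.(\c.b)) q) q)
Step 3: ((\c.q) q)
Step 4: q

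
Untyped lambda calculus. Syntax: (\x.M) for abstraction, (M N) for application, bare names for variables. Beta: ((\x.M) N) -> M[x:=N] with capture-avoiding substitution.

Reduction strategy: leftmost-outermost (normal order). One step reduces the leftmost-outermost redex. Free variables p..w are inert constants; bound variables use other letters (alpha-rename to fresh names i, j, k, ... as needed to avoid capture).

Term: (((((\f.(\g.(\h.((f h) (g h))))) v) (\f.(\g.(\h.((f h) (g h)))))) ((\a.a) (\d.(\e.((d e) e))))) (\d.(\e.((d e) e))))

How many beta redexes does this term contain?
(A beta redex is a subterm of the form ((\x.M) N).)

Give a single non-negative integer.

Answer: 2

Derivation:
Term: (((((\f.(\g.(\h.((f h) (g h))))) v) (\f.(\g.(\h.((f h) (g h)))))) ((\a.a) (\d.(\e.((d e) e))))) (\d.(\e.((d e) e))))
  Redex: ((\f.(\g.(\h.((f h) (g h))))) v)
  Redex: ((\a.a) (\d.(\e.((d e) e))))
Total redexes: 2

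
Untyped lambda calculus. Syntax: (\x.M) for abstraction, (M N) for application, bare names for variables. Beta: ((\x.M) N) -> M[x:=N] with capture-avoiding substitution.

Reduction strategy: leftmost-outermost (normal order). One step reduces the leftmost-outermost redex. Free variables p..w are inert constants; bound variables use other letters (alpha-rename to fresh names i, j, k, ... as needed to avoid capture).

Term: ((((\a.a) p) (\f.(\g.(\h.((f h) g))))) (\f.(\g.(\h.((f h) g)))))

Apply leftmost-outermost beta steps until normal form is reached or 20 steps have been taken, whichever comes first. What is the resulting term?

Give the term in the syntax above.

Answer: ((p (\f.(\g.(\h.((f h) g))))) (\f.(\g.(\h.((f h) g)))))

Derivation:
Step 0: ((((\a.a) p) (\f.(\g.(\h.((f h) g))))) (\f.(\g.(\h.((f h) g)))))
Step 1: ((p (\f.(\g.(\h.((f h) g))))) (\f.(\g.(\h.((f h) g)))))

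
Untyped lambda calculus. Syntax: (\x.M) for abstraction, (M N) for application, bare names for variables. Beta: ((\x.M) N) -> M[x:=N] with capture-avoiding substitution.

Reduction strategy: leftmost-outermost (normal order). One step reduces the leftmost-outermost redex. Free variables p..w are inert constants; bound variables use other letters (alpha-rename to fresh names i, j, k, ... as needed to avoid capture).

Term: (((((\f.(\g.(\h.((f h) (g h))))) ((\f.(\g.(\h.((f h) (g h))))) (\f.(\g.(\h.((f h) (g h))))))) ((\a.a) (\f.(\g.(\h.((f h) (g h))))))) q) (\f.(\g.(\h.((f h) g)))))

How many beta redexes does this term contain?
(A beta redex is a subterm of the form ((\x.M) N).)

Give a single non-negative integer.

Term: (((((\f.(\g.(\h.((f h) (g h))))) ((\f.(\g.(\h.((f h) (g h))))) (\f.(\g.(\h.((f h) (g h))))))) ((\a.a) (\f.(\g.(\h.((f h) (g h))))))) q) (\f.(\g.(\h.((f h) g)))))
  Redex: ((\f.(\g.(\h.((f h) (g h))))) ((\f.(\g.(\h.((f h) (g h))))) (\f.(\g.(\h.((f h) (g h)))))))
  Redex: ((\f.(\g.(\h.((f h) (g h))))) (\f.(\g.(\h.((f h) (g h))))))
  Redex: ((\a.a) (\f.(\g.(\h.((f h) (g h))))))
Total redexes: 3

Answer: 3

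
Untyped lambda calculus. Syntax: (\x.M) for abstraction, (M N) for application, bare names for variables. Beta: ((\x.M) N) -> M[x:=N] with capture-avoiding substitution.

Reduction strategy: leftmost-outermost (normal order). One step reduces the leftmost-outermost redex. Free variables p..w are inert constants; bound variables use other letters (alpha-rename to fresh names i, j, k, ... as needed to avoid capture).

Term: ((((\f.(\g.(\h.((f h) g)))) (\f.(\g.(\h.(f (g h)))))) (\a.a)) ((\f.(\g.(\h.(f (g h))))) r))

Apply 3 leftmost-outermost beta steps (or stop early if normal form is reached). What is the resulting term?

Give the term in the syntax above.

Answer: (((\f.(\g.(\h.(f (g h))))) ((\f.(\g.(\h.(f (g h))))) r)) (\a.a))

Derivation:
Step 0: ((((\f.(\g.(\h.((f h) g)))) (\f.(\g.(\h.(f (g h)))))) (\a.a)) ((\f.(\g.(\h.(f (g h))))) r))
Step 1: (((\g.(\h.(((\f.(\g.(\h.(f (g h))))) h) g))) (\a.a)) ((\f.(\g.(\h.(f (g h))))) r))
Step 2: ((\h.(((\f.(\g.(\h.(f (g h))))) h) (\a.a))) ((\f.(\g.(\h.(f (g h))))) r))
Step 3: (((\f.(\g.(\h.(f (g h))))) ((\f.(\g.(\h.(f (g h))))) r)) (\a.a))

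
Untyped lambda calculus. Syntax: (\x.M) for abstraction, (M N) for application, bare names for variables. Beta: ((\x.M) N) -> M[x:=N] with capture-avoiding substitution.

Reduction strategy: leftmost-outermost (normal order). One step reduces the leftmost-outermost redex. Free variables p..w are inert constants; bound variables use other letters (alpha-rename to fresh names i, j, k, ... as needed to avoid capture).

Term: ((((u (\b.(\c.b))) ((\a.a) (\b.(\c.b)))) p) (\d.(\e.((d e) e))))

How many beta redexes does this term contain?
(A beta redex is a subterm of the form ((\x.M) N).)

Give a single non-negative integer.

Term: ((((u (\b.(\c.b))) ((\a.a) (\b.(\c.b)))) p) (\d.(\e.((d e) e))))
  Redex: ((\a.a) (\b.(\c.b)))
Total redexes: 1

Answer: 1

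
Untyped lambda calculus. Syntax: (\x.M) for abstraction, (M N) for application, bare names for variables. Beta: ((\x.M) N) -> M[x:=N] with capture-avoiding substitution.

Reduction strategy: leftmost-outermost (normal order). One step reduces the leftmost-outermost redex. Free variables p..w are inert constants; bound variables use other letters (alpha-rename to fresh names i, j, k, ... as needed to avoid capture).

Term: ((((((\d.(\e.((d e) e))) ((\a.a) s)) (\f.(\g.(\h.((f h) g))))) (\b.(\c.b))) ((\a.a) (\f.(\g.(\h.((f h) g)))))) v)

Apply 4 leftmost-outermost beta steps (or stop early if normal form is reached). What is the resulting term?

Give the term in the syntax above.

Answer: (((((s (\f.(\g.(\h.((f h) g))))) (\f.(\g.(\h.((f h) g))))) (\b.(\c.b))) (\f.(\g.(\h.((f h) g))))) v)

Derivation:
Step 0: ((((((\d.(\e.((d e) e))) ((\a.a) s)) (\f.(\g.(\h.((f h) g))))) (\b.(\c.b))) ((\a.a) (\f.(\g.(\h.((f h) g)))))) v)
Step 1: (((((\e.((((\a.a) s) e) e)) (\f.(\g.(\h.((f h) g))))) (\b.(\c.b))) ((\a.a) (\f.(\g.(\h.((f h) g)))))) v)
Step 2: (((((((\a.a) s) (\f.(\g.(\h.((f h) g))))) (\f.(\g.(\h.((f h) g))))) (\b.(\c.b))) ((\a.a) (\f.(\g.(\h.((f h) g)))))) v)
Step 3: (((((s (\f.(\g.(\h.((f h) g))))) (\f.(\g.(\h.((f h) g))))) (\b.(\c.b))) ((\a.a) (\f.(\g.(\h.((f h) g)))))) v)
Step 4: (((((s (\f.(\g.(\h.((f h) g))))) (\f.(\g.(\h.((f h) g))))) (\b.(\c.b))) (\f.(\g.(\h.((f h) g))))) v)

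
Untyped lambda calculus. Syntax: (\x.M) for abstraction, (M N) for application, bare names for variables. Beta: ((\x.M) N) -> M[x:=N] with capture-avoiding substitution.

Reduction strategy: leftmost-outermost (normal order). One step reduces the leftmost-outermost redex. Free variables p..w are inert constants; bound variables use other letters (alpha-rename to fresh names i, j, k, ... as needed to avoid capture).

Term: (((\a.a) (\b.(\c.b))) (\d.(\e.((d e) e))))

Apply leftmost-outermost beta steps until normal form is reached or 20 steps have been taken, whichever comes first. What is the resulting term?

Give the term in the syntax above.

Step 0: (((\a.a) (\b.(\c.b))) (\d.(\e.((d e) e))))
Step 1: ((\b.(\c.b)) (\d.(\e.((d e) e))))
Step 2: (\c.(\d.(\e.((d e) e))))

Answer: (\c.(\d.(\e.((d e) e))))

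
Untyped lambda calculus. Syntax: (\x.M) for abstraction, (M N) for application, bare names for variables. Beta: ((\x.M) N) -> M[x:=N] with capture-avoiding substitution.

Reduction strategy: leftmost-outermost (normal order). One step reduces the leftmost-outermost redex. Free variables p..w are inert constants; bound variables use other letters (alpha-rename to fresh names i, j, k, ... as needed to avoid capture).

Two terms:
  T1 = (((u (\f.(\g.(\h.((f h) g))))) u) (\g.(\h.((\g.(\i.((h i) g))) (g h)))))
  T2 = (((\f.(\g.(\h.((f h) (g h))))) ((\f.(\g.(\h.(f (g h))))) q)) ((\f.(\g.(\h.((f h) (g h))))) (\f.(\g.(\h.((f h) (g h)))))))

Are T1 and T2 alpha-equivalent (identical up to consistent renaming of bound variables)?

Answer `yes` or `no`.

Answer: no

Derivation:
Term 1: (((u (\f.(\g.(\h.((f h) g))))) u) (\g.(\h.((\g.(\i.((h i) g))) (g h)))))
Term 2: (((\f.(\g.(\h.((f h) (g h))))) ((\f.(\g.(\h.(f (g h))))) q)) ((\f.(\g.(\h.((f h) (g h))))) (\f.(\g.(\h.((f h) (g h)))))))
Alpha-equivalence: compare structure up to binder renaming.
Result: False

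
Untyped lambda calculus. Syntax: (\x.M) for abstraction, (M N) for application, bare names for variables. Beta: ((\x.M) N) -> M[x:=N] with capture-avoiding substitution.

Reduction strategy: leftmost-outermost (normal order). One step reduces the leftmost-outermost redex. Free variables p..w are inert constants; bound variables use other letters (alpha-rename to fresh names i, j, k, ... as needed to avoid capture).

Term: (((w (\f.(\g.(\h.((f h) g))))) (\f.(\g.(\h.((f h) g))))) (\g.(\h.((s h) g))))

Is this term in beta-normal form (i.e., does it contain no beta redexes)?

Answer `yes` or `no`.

Term: (((w (\f.(\g.(\h.((f h) g))))) (\f.(\g.(\h.((f h) g))))) (\g.(\h.((s h) g))))
No beta redexes found.

Answer: yes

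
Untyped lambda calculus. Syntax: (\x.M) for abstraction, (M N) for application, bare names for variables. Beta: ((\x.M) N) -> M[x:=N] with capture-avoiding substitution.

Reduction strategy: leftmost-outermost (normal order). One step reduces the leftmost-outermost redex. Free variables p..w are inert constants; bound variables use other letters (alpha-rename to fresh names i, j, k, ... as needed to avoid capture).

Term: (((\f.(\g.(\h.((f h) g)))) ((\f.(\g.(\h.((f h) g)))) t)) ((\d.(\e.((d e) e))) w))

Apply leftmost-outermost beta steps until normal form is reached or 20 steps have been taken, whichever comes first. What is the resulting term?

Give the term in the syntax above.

Step 0: (((\f.(\g.(\h.((f h) g)))) ((\f.(\g.(\h.((f h) g)))) t)) ((\d.(\e.((d e) e))) w))
Step 1: ((\g.(\h.((((\f.(\g.(\h.((f h) g)))) t) h) g))) ((\d.(\e.((d e) e))) w))
Step 2: (\h.((((\f.(\g.(\h.((f h) g)))) t) h) ((\d.(\e.((d e) e))) w)))
Step 3: (\h.(((\g.(\h.((t h) g))) h) ((\d.(\e.((d e) e))) w)))
Step 4: (\h.((\i.((t i) h)) ((\d.(\e.((d e) e))) w)))
Step 5: (\h.((t ((\d.(\e.((d e) e))) w)) h))
Step 6: (\h.((t (\e.((w e) e))) h))

Answer: (\h.((t (\e.((w e) e))) h))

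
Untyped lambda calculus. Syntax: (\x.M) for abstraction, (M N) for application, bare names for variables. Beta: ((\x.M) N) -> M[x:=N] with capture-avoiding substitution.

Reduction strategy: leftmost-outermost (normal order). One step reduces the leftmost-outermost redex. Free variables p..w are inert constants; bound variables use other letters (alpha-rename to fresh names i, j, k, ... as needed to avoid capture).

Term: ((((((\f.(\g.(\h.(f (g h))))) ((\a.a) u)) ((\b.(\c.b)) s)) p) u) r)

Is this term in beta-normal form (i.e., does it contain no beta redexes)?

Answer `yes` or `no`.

Term: ((((((\f.(\g.(\h.(f (g h))))) ((\a.a) u)) ((\b.(\c.b)) s)) p) u) r)
Found 3 beta redex(es).

Answer: no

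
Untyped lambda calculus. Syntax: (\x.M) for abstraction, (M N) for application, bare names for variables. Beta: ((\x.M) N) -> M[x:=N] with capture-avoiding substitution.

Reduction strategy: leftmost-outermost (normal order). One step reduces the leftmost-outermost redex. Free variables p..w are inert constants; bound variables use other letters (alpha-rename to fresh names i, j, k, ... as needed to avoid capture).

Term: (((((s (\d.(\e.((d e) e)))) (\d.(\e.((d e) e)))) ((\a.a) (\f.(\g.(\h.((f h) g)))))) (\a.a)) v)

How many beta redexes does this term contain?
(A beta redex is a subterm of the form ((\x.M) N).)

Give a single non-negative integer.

Term: (((((s (\d.(\e.((d e) e)))) (\d.(\e.((d e) e)))) ((\a.a) (\f.(\g.(\h.((f h) g)))))) (\a.a)) v)
  Redex: ((\a.a) (\f.(\g.(\h.((f h) g)))))
Total redexes: 1

Answer: 1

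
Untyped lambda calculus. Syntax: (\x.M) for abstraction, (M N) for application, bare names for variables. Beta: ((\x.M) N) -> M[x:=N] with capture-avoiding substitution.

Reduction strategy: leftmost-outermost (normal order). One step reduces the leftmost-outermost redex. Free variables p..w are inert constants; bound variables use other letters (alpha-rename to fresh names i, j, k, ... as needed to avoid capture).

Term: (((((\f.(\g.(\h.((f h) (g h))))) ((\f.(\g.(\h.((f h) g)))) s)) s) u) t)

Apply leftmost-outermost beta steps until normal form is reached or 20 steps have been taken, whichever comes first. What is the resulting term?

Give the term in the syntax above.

Answer: (((s (s u)) u) t)

Derivation:
Step 0: (((((\f.(\g.(\h.((f h) (g h))))) ((\f.(\g.(\h.((f h) g)))) s)) s) u) t)
Step 1: ((((\g.(\h.((((\f.(\g.(\h.((f h) g)))) s) h) (g h)))) s) u) t)
Step 2: (((\h.((((\f.(\g.(\h.((f h) g)))) s) h) (s h))) u) t)
Step 3: (((((\f.(\g.(\h.((f h) g)))) s) u) (s u)) t)
Step 4: ((((\g.(\h.((s h) g))) u) (s u)) t)
Step 5: (((\h.((s h) u)) (s u)) t)
Step 6: (((s (s u)) u) t)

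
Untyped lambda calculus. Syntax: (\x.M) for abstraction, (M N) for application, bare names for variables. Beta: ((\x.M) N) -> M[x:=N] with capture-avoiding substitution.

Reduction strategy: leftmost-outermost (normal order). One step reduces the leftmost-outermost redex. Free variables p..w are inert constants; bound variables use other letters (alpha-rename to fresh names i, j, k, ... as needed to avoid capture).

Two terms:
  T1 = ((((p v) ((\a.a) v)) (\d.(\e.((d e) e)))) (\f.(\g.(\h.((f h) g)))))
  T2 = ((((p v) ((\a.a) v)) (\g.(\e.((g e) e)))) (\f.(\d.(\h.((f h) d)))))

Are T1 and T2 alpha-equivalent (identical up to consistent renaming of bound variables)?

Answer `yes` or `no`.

Answer: yes

Derivation:
Term 1: ((((p v) ((\a.a) v)) (\d.(\e.((d e) e)))) (\f.(\g.(\h.((f h) g)))))
Term 2: ((((p v) ((\a.a) v)) (\g.(\e.((g e) e)))) (\f.(\d.(\h.((f h) d)))))
Alpha-equivalence: compare structure up to binder renaming.
Result: True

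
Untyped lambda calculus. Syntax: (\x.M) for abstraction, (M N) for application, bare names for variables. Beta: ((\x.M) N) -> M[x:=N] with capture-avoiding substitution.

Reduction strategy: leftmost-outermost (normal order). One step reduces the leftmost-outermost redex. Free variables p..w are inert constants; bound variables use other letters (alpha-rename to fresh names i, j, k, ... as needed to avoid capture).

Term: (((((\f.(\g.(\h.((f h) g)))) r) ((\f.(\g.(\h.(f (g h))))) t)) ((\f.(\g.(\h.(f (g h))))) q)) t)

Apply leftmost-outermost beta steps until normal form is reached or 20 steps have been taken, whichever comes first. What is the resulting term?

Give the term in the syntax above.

Answer: (((r (\g.(\h.(q (g h))))) (\g.(\h.(t (g h))))) t)

Derivation:
Step 0: (((((\f.(\g.(\h.((f h) g)))) r) ((\f.(\g.(\h.(f (g h))))) t)) ((\f.(\g.(\h.(f (g h))))) q)) t)
Step 1: ((((\g.(\h.((r h) g))) ((\f.(\g.(\h.(f (g h))))) t)) ((\f.(\g.(\h.(f (g h))))) q)) t)
Step 2: (((\h.((r h) ((\f.(\g.(\h.(f (g h))))) t))) ((\f.(\g.(\h.(f (g h))))) q)) t)
Step 3: (((r ((\f.(\g.(\h.(f (g h))))) q)) ((\f.(\g.(\h.(f (g h))))) t)) t)
Step 4: (((r (\g.(\h.(q (g h))))) ((\f.(\g.(\h.(f (g h))))) t)) t)
Step 5: (((r (\g.(\h.(q (g h))))) (\g.(\h.(t (g h))))) t)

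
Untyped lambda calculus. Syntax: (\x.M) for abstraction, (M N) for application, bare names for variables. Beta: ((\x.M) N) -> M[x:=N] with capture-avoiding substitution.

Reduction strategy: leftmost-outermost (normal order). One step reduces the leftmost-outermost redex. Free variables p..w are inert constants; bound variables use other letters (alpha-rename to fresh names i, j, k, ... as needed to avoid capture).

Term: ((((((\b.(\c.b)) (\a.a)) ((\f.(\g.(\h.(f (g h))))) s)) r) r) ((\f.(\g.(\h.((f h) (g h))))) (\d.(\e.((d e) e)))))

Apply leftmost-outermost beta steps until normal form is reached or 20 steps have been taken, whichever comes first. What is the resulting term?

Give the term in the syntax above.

Answer: ((r r) (\g.(\h.((h (g h)) (g h)))))

Derivation:
Step 0: ((((((\b.(\c.b)) (\a.a)) ((\f.(\g.(\h.(f (g h))))) s)) r) r) ((\f.(\g.(\h.((f h) (g h))))) (\d.(\e.((d e) e)))))
Step 1: (((((\c.(\a.a)) ((\f.(\g.(\h.(f (g h))))) s)) r) r) ((\f.(\g.(\h.((f h) (g h))))) (\d.(\e.((d e) e)))))
Step 2: ((((\a.a) r) r) ((\f.(\g.(\h.((f h) (g h))))) (\d.(\e.((d e) e)))))
Step 3: ((r r) ((\f.(\g.(\h.((f h) (g h))))) (\d.(\e.((d e) e)))))
Step 4: ((r r) (\g.(\h.(((\d.(\e.((d e) e))) h) (g h)))))
Step 5: ((r r) (\g.(\h.((\e.((h e) e)) (g h)))))
Step 6: ((r r) (\g.(\h.((h (g h)) (g h)))))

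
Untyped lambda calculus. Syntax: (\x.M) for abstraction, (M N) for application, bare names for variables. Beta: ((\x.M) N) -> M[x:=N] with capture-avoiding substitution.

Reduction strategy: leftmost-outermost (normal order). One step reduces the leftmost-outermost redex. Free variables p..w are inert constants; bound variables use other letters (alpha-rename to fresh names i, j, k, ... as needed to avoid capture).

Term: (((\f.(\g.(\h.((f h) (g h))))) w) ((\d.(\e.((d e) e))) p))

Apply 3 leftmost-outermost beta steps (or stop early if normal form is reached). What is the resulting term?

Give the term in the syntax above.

Step 0: (((\f.(\g.(\h.((f h) (g h))))) w) ((\d.(\e.((d e) e))) p))
Step 1: ((\g.(\h.((w h) (g h)))) ((\d.(\e.((d e) e))) p))
Step 2: (\h.((w h) (((\d.(\e.((d e) e))) p) h)))
Step 3: (\h.((w h) ((\e.((p e) e)) h)))

Answer: (\h.((w h) ((\e.((p e) e)) h)))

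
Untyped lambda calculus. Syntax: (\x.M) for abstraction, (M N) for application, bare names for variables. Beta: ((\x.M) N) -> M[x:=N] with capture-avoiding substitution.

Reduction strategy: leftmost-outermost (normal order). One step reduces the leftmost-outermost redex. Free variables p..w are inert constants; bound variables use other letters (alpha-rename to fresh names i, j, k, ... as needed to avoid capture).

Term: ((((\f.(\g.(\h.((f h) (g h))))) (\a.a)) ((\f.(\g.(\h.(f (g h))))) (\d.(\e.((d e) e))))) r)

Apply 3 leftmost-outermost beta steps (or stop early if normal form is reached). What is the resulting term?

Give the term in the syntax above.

Answer: (((\a.a) r) (((\f.(\g.(\h.(f (g h))))) (\d.(\e.((d e) e)))) r))

Derivation:
Step 0: ((((\f.(\g.(\h.((f h) (g h))))) (\a.a)) ((\f.(\g.(\h.(f (g h))))) (\d.(\e.((d e) e))))) r)
Step 1: (((\g.(\h.(((\a.a) h) (g h)))) ((\f.(\g.(\h.(f (g h))))) (\d.(\e.((d e) e))))) r)
Step 2: ((\h.(((\a.a) h) (((\f.(\g.(\h.(f (g h))))) (\d.(\e.((d e) e)))) h))) r)
Step 3: (((\a.a) r) (((\f.(\g.(\h.(f (g h))))) (\d.(\e.((d e) e)))) r))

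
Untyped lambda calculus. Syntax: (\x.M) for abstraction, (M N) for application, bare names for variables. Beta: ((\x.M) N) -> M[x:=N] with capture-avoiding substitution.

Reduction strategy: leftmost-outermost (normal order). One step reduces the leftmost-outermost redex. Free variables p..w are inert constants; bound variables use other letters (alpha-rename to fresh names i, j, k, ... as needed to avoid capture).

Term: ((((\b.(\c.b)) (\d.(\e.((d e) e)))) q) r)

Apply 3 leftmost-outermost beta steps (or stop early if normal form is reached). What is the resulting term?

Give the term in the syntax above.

Answer: (\e.((r e) e))

Derivation:
Step 0: ((((\b.(\c.b)) (\d.(\e.((d e) e)))) q) r)
Step 1: (((\c.(\d.(\e.((d e) e)))) q) r)
Step 2: ((\d.(\e.((d e) e))) r)
Step 3: (\e.((r e) e))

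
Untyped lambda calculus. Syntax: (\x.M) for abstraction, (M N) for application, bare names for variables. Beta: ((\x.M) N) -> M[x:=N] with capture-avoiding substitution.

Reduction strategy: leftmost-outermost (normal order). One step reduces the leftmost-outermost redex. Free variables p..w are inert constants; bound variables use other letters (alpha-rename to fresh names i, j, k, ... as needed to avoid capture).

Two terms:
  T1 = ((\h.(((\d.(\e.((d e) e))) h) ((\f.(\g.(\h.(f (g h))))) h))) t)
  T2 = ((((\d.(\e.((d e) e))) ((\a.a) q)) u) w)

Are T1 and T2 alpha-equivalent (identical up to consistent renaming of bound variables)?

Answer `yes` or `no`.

Term 1: ((\h.(((\d.(\e.((d e) e))) h) ((\f.(\g.(\h.(f (g h))))) h))) t)
Term 2: ((((\d.(\e.((d e) e))) ((\a.a) q)) u) w)
Alpha-equivalence: compare structure up to binder renaming.
Result: False

Answer: no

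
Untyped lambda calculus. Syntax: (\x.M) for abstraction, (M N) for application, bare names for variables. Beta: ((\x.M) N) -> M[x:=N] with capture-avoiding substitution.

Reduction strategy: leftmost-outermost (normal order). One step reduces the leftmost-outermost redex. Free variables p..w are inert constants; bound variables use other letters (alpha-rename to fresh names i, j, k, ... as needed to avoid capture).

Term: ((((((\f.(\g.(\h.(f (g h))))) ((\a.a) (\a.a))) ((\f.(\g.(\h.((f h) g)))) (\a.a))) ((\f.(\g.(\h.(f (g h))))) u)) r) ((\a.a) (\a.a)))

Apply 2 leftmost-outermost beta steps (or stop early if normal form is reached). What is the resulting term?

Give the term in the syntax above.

Answer: ((((\h.(((\a.a) (\a.a)) (((\f.(\g.(\h.((f h) g)))) (\a.a)) h))) ((\f.(\g.(\h.(f (g h))))) u)) r) ((\a.a) (\a.a)))

Derivation:
Step 0: ((((((\f.(\g.(\h.(f (g h))))) ((\a.a) (\a.a))) ((\f.(\g.(\h.((f h) g)))) (\a.a))) ((\f.(\g.(\h.(f (g h))))) u)) r) ((\a.a) (\a.a)))
Step 1: (((((\g.(\h.(((\a.a) (\a.a)) (g h)))) ((\f.(\g.(\h.((f h) g)))) (\a.a))) ((\f.(\g.(\h.(f (g h))))) u)) r) ((\a.a) (\a.a)))
Step 2: ((((\h.(((\a.a) (\a.a)) (((\f.(\g.(\h.((f h) g)))) (\a.a)) h))) ((\f.(\g.(\h.(f (g h))))) u)) r) ((\a.a) (\a.a)))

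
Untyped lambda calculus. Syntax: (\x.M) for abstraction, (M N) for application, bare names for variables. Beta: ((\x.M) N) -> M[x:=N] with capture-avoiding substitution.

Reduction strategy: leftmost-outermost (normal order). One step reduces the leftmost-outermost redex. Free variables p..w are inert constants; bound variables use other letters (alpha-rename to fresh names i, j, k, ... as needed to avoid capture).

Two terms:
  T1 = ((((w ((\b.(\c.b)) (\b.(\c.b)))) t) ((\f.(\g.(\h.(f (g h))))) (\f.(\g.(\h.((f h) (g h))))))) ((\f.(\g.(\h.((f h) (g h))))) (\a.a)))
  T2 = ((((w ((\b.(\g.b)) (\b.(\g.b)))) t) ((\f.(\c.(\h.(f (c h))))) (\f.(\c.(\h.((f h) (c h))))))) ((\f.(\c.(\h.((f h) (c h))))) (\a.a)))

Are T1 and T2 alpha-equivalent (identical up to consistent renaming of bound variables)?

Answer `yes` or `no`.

Term 1: ((((w ((\b.(\c.b)) (\b.(\c.b)))) t) ((\f.(\g.(\h.(f (g h))))) (\f.(\g.(\h.((f h) (g h))))))) ((\f.(\g.(\h.((f h) (g h))))) (\a.a)))
Term 2: ((((w ((\b.(\g.b)) (\b.(\g.b)))) t) ((\f.(\c.(\h.(f (c h))))) (\f.(\c.(\h.((f h) (c h))))))) ((\f.(\c.(\h.((f h) (c h))))) (\a.a)))
Alpha-equivalence: compare structure up to binder renaming.
Result: True

Answer: yes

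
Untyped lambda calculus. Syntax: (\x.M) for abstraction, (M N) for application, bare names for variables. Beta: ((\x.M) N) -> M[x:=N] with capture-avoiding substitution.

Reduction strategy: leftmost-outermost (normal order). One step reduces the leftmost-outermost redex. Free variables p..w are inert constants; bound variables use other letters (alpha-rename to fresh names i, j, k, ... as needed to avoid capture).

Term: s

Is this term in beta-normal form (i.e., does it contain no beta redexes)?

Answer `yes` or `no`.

Term: s
No beta redexes found.

Answer: yes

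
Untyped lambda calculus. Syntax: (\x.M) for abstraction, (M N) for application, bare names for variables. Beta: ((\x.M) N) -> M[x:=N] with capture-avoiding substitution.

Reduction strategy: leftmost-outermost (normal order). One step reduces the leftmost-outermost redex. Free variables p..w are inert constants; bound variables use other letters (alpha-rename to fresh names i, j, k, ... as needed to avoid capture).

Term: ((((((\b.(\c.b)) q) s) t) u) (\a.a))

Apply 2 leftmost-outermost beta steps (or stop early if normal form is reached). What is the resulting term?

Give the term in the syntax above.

Answer: (((q t) u) (\a.a))

Derivation:
Step 0: ((((((\b.(\c.b)) q) s) t) u) (\a.a))
Step 1: (((((\c.q) s) t) u) (\a.a))
Step 2: (((q t) u) (\a.a))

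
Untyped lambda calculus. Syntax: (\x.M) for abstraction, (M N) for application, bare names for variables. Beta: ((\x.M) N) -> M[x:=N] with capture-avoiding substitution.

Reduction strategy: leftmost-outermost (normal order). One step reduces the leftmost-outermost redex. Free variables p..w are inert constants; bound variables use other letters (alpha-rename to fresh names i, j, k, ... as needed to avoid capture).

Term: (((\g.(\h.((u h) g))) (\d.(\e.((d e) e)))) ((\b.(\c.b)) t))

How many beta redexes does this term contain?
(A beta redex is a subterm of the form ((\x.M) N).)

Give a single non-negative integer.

Term: (((\g.(\h.((u h) g))) (\d.(\e.((d e) e)))) ((\b.(\c.b)) t))
  Redex: ((\g.(\h.((u h) g))) (\d.(\e.((d e) e))))
  Redex: ((\b.(\c.b)) t)
Total redexes: 2

Answer: 2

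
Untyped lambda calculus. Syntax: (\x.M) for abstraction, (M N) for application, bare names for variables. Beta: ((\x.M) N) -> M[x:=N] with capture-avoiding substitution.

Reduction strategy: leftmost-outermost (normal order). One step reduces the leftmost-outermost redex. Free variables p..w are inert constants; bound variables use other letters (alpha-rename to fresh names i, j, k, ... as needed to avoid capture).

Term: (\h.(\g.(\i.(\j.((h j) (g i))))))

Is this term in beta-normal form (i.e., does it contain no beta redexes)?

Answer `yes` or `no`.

Term: (\h.(\g.(\i.(\j.((h j) (g i))))))
No beta redexes found.

Answer: yes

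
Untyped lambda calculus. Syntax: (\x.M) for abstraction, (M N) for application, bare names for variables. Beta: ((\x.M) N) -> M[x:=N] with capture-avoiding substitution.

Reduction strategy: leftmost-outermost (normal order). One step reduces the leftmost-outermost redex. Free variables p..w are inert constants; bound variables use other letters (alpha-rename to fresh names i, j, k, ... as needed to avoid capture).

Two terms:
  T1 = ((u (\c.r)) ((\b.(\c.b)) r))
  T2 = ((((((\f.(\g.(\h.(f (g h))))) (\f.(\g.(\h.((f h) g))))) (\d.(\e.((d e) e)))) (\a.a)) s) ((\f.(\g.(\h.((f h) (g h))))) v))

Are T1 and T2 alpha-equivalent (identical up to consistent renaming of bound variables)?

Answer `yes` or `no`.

Term 1: ((u (\c.r)) ((\b.(\c.b)) r))
Term 2: ((((((\f.(\g.(\h.(f (g h))))) (\f.(\g.(\h.((f h) g))))) (\d.(\e.((d e) e)))) (\a.a)) s) ((\f.(\g.(\h.((f h) (g h))))) v))
Alpha-equivalence: compare structure up to binder renaming.
Result: False

Answer: no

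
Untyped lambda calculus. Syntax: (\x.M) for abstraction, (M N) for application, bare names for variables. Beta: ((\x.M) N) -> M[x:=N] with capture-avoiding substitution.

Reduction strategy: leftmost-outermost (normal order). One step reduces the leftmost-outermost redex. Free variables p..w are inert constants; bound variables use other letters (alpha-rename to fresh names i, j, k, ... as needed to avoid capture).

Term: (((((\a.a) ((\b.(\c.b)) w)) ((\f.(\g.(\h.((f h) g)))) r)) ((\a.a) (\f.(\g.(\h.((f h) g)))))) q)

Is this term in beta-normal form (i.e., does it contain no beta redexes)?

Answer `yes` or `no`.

Term: (((((\a.a) ((\b.(\c.b)) w)) ((\f.(\g.(\h.((f h) g)))) r)) ((\a.a) (\f.(\g.(\h.((f h) g)))))) q)
Found 4 beta redex(es).

Answer: no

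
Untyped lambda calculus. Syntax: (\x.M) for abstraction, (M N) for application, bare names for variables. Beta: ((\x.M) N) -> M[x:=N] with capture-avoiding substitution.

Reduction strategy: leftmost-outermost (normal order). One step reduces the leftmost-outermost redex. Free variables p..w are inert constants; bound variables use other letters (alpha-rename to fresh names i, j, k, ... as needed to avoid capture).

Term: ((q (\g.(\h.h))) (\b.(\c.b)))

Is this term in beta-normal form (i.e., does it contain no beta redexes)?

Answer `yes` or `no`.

Answer: yes

Derivation:
Term: ((q (\g.(\h.h))) (\b.(\c.b)))
No beta redexes found.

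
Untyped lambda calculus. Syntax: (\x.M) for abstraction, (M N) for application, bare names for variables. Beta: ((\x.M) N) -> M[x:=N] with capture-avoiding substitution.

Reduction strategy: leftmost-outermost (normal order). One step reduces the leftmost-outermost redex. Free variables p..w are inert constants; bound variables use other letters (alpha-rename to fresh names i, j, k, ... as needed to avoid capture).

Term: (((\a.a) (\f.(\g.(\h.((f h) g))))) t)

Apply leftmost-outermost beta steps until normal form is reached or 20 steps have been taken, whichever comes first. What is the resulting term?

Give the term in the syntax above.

Answer: (\g.(\h.((t h) g)))

Derivation:
Step 0: (((\a.a) (\f.(\g.(\h.((f h) g))))) t)
Step 1: ((\f.(\g.(\h.((f h) g)))) t)
Step 2: (\g.(\h.((t h) g)))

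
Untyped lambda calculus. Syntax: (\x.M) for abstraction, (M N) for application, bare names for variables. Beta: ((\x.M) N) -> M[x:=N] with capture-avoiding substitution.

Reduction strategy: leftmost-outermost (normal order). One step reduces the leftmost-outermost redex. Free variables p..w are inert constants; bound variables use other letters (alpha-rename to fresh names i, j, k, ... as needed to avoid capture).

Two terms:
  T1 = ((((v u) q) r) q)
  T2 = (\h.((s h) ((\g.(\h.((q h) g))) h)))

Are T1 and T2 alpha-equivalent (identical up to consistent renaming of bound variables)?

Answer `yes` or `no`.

Answer: no

Derivation:
Term 1: ((((v u) q) r) q)
Term 2: (\h.((s h) ((\g.(\h.((q h) g))) h)))
Alpha-equivalence: compare structure up to binder renaming.
Result: False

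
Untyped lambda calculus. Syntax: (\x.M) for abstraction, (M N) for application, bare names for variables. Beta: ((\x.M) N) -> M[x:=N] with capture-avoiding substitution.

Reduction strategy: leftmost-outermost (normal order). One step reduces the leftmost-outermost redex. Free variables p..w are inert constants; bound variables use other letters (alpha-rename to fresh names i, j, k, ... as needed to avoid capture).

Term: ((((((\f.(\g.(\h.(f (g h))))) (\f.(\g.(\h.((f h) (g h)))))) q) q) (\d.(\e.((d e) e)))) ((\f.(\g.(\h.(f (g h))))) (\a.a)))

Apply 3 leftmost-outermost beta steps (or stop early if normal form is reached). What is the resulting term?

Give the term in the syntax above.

Step 0: ((((((\f.(\g.(\h.(f (g h))))) (\f.(\g.(\h.((f h) (g h)))))) q) q) (\d.(\e.((d e) e)))) ((\f.(\g.(\h.(f (g h))))) (\a.a)))
Step 1: (((((\g.(\h.((\f.(\g.(\h.((f h) (g h))))) (g h)))) q) q) (\d.(\e.((d e) e)))) ((\f.(\g.(\h.(f (g h))))) (\a.a)))
Step 2: ((((\h.((\f.(\g.(\h.((f h) (g h))))) (q h))) q) (\d.(\e.((d e) e)))) ((\f.(\g.(\h.(f (g h))))) (\a.a)))
Step 3: ((((\f.(\g.(\h.((f h) (g h))))) (q q)) (\d.(\e.((d e) e)))) ((\f.(\g.(\h.(f (g h))))) (\a.a)))

Answer: ((((\f.(\g.(\h.((f h) (g h))))) (q q)) (\d.(\e.((d e) e)))) ((\f.(\g.(\h.(f (g h))))) (\a.a)))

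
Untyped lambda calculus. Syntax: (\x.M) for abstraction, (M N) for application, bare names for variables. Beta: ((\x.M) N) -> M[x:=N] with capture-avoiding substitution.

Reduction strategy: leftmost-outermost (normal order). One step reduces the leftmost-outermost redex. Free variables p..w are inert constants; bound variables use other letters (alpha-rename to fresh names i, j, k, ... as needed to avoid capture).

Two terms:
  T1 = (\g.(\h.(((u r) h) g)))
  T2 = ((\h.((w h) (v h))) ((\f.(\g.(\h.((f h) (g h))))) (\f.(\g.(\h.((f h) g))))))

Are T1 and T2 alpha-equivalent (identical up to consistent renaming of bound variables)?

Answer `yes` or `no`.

Answer: no

Derivation:
Term 1: (\g.(\h.(((u r) h) g)))
Term 2: ((\h.((w h) (v h))) ((\f.(\g.(\h.((f h) (g h))))) (\f.(\g.(\h.((f h) g))))))
Alpha-equivalence: compare structure up to binder renaming.
Result: False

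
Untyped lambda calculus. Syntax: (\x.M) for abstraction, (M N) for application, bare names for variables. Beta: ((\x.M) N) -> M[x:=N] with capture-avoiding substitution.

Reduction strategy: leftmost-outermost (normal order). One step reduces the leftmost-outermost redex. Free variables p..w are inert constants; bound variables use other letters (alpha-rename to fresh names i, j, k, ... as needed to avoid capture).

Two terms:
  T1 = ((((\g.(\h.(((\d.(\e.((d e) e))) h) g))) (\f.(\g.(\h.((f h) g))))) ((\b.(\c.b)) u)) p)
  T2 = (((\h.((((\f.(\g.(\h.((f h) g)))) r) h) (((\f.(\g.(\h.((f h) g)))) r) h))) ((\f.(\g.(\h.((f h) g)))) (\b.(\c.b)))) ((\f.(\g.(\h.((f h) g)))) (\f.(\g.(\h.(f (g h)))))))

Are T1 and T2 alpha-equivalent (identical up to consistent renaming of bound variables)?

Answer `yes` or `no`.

Answer: no

Derivation:
Term 1: ((((\g.(\h.(((\d.(\e.((d e) e))) h) g))) (\f.(\g.(\h.((f h) g))))) ((\b.(\c.b)) u)) p)
Term 2: (((\h.((((\f.(\g.(\h.((f h) g)))) r) h) (((\f.(\g.(\h.((f h) g)))) r) h))) ((\f.(\g.(\h.((f h) g)))) (\b.(\c.b)))) ((\f.(\g.(\h.((f h) g)))) (\f.(\g.(\h.(f (g h)))))))
Alpha-equivalence: compare structure up to binder renaming.
Result: False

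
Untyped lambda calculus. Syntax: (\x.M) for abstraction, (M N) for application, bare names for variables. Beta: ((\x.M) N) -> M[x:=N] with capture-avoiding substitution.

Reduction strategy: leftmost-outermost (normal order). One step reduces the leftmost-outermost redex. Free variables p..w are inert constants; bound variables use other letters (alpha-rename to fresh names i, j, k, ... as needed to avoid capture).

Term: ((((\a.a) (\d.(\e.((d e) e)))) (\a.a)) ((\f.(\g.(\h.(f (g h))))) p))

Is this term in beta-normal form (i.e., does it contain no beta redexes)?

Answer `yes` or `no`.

Answer: no

Derivation:
Term: ((((\a.a) (\d.(\e.((d e) e)))) (\a.a)) ((\f.(\g.(\h.(f (g h))))) p))
Found 2 beta redex(es).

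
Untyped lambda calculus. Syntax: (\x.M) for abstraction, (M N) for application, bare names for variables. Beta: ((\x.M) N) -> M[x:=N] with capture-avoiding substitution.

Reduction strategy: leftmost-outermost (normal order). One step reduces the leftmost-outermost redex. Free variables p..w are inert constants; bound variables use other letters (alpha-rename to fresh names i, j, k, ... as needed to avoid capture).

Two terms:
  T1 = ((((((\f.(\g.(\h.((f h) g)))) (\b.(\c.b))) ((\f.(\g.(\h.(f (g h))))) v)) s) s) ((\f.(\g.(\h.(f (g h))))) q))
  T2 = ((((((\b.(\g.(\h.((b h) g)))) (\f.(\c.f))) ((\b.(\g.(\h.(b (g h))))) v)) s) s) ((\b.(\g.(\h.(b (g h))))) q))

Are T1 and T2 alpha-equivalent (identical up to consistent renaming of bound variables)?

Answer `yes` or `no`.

Answer: yes

Derivation:
Term 1: ((((((\f.(\g.(\h.((f h) g)))) (\b.(\c.b))) ((\f.(\g.(\h.(f (g h))))) v)) s) s) ((\f.(\g.(\h.(f (g h))))) q))
Term 2: ((((((\b.(\g.(\h.((b h) g)))) (\f.(\c.f))) ((\b.(\g.(\h.(b (g h))))) v)) s) s) ((\b.(\g.(\h.(b (g h))))) q))
Alpha-equivalence: compare structure up to binder renaming.
Result: True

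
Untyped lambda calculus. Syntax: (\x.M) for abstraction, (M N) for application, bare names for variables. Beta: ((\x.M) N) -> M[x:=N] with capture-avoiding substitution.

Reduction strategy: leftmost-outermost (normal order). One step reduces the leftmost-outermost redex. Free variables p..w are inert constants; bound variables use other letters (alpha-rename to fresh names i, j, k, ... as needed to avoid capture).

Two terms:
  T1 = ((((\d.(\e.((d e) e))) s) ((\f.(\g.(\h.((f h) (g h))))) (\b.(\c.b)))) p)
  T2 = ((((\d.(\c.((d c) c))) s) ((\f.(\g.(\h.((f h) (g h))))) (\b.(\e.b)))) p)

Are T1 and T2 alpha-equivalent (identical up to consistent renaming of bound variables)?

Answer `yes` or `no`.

Answer: yes

Derivation:
Term 1: ((((\d.(\e.((d e) e))) s) ((\f.(\g.(\h.((f h) (g h))))) (\b.(\c.b)))) p)
Term 2: ((((\d.(\c.((d c) c))) s) ((\f.(\g.(\h.((f h) (g h))))) (\b.(\e.b)))) p)
Alpha-equivalence: compare structure up to binder renaming.
Result: True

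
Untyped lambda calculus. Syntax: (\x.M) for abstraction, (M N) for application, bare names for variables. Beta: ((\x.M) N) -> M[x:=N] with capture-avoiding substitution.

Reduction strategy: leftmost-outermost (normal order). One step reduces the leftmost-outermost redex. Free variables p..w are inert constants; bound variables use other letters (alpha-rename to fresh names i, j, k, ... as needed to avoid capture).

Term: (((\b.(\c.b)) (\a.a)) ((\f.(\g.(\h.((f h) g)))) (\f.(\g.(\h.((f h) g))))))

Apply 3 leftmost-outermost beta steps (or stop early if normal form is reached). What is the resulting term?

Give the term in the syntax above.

Answer: (\a.a)

Derivation:
Step 0: (((\b.(\c.b)) (\a.a)) ((\f.(\g.(\h.((f h) g)))) (\f.(\g.(\h.((f h) g))))))
Step 1: ((\c.(\a.a)) ((\f.(\g.(\h.((f h) g)))) (\f.(\g.(\h.((f h) g))))))
Step 2: (\a.a)
Step 3: (normal form reached)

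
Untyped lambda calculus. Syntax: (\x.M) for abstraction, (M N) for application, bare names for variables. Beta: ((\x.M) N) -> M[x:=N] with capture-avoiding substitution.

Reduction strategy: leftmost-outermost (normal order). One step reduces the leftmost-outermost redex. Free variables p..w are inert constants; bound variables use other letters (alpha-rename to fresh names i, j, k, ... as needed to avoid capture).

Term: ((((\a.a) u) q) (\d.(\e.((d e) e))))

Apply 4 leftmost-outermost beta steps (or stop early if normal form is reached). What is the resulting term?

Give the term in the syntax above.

Answer: ((u q) (\d.(\e.((d e) e))))

Derivation:
Step 0: ((((\a.a) u) q) (\d.(\e.((d e) e))))
Step 1: ((u q) (\d.(\e.((d e) e))))
Step 2: (normal form reached)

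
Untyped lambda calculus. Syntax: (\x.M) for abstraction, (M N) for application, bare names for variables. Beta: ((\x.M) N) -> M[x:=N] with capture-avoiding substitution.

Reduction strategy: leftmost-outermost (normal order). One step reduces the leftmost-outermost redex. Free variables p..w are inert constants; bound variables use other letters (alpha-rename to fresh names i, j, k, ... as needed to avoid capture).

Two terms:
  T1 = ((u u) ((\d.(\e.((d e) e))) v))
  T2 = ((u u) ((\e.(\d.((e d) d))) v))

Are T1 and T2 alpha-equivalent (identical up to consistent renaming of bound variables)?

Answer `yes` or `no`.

Term 1: ((u u) ((\d.(\e.((d e) e))) v))
Term 2: ((u u) ((\e.(\d.((e d) d))) v))
Alpha-equivalence: compare structure up to binder renaming.
Result: True

Answer: yes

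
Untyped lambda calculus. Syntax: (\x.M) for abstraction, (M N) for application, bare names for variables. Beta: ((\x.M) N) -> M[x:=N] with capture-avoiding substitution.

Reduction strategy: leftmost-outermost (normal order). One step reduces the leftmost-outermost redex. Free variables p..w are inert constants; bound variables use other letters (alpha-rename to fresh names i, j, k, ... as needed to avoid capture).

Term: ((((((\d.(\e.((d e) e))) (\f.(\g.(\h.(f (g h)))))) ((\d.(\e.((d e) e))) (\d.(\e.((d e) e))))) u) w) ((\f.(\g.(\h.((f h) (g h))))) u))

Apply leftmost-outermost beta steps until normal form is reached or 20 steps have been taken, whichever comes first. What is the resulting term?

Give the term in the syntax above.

Step 0: ((((((\d.(\e.((d e) e))) (\f.(\g.(\h.(f (g h)))))) ((\d.(\e.((d e) e))) (\d.(\e.((d e) e))))) u) w) ((\f.(\g.(\h.((f h) (g h))))) u))
Step 1: (((((\e.(((\f.(\g.(\h.(f (g h))))) e) e)) ((\d.(\e.((d e) e))) (\d.(\e.((d e) e))))) u) w) ((\f.(\g.(\h.((f h) (g h))))) u))
Step 2: ((((((\f.(\g.(\h.(f (g h))))) ((\d.(\e.((d e) e))) (\d.(\e.((d e) e))))) ((\d.(\e.((d e) e))) (\d.(\e.((d e) e))))) u) w) ((\f.(\g.(\h.((f h) (g h))))) u))
Step 3: (((((\g.(\h.(((\d.(\e.((d e) e))) (\d.(\e.((d e) e)))) (g h)))) ((\d.(\e.((d e) e))) (\d.(\e.((d e) e))))) u) w) ((\f.(\g.(\h.((f h) (g h))))) u))
Step 4: ((((\h.(((\d.(\e.((d e) e))) (\d.(\e.((d e) e)))) (((\d.(\e.((d e) e))) (\d.(\e.((d e) e)))) h))) u) w) ((\f.(\g.(\h.((f h) (g h))))) u))
Step 5: (((((\d.(\e.((d e) e))) (\d.(\e.((d e) e)))) (((\d.(\e.((d e) e))) (\d.(\e.((d e) e)))) u)) w) ((\f.(\g.(\h.((f h) (g h))))) u))
Step 6: ((((\e.(((\d.(\e.((d e) e))) e) e)) (((\d.(\e.((d e) e))) (\d.(\e.((d e) e)))) u)) w) ((\f.(\g.(\h.((f h) (g h))))) u))
Step 7: (((((\d.(\e.((d e) e))) (((\d.(\e.((d e) e))) (\d.(\e.((d e) e)))) u)) (((\d.(\e.((d e) e))) (\d.(\e.((d e) e)))) u)) w) ((\f.(\g.(\h.((f h) (g h))))) u))
Step 8: ((((\e.(((((\d.(\e.((d e) e))) (\d.(\e.((d e) e)))) u) e) e)) (((\d.(\e.((d e) e))) (\d.(\e.((d e) e)))) u)) w) ((\f.(\g.(\h.((f h) (g h))))) u))
Step 9: (((((((\d.(\e.((d e) e))) (\d.(\e.((d e) e)))) u) (((\d.(\e.((d e) e))) (\d.(\e.((d e) e)))) u)) (((\d.(\e.((d e) e))) (\d.(\e.((d e) e)))) u)) w) ((\f.(\g.(\h.((f h) (g h))))) u))
Step 10: ((((((\e.(((\d.(\e.((d e) e))) e) e)) u) (((\d.(\e.((d e) e))) (\d.(\e.((d e) e)))) u)) (((\d.(\e.((d e) e))) (\d.(\e.((d e) e)))) u)) w) ((\f.(\g.(\h.((f h) (g h))))) u))
Step 11: (((((((\d.(\e.((d e) e))) u) u) (((\d.(\e.((d e) e))) (\d.(\e.((d e) e)))) u)) (((\d.(\e.((d e) e))) (\d.(\e.((d e) e)))) u)) w) ((\f.(\g.(\h.((f h) (g h))))) u))
Step 12: ((((((\e.((u e) e)) u) (((\d.(\e.((d e) e))) (\d.(\e.((d e) e)))) u)) (((\d.(\e.((d e) e))) (\d.(\e.((d e) e)))) u)) w) ((\f.(\g.(\h.((f h) (g h))))) u))
Step 13: ((((((u u) u) (((\d.(\e.((d e) e))) (\d.(\e.((d e) e)))) u)) (((\d.(\e.((d e) e))) (\d.(\e.((d e) e)))) u)) w) ((\f.(\g.(\h.((f h) (g h))))) u))
Step 14: ((((((u u) u) ((\e.(((\d.(\e.((d e) e))) e) e)) u)) (((\d.(\e.((d e) e))) (\d.(\e.((d e) e)))) u)) w) ((\f.(\g.(\h.((f h) (g h))))) u))
Step 15: ((((((u u) u) (((\d.(\e.((d e) e))) u) u)) (((\d.(\e.((d e) e))) (\d.(\e.((d e) e)))) u)) w) ((\f.(\g.(\h.((f h) (g h))))) u))
Step 16: ((((((u u) u) ((\e.((u e) e)) u)) (((\d.(\e.((d e) e))) (\d.(\e.((d e) e)))) u)) w) ((\f.(\g.(\h.((f h) (g h))))) u))
Step 17: ((((((u u) u) ((u u) u)) (((\d.(\e.((d e) e))) (\d.(\e.((d e) e)))) u)) w) ((\f.(\g.(\h.((f h) (g h))))) u))
Step 18: ((((((u u) u) ((u u) u)) ((\e.(((\d.(\e.((d e) e))) e) e)) u)) w) ((\f.(\g.(\h.((f h) (g h))))) u))
Step 19: ((((((u u) u) ((u u) u)) (((\d.(\e.((d e) e))) u) u)) w) ((\f.(\g.(\h.((f h) (g h))))) u))
Step 20: ((((((u u) u) ((u u) u)) ((\e.((u e) e)) u)) w) ((\f.(\g.(\h.((f h) (g h))))) u))

Answer: ((((((u u) u) ((u u) u)) ((\e.((u e) e)) u)) w) ((\f.(\g.(\h.((f h) (g h))))) u))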